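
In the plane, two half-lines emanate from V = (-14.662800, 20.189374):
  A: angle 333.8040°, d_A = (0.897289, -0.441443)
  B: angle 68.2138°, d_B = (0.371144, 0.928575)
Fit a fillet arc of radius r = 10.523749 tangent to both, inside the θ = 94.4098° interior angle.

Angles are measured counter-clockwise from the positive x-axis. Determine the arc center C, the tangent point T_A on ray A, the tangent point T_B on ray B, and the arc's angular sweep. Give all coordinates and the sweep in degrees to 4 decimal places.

bisector direction at 21.0089° = (0.933525,0.358513)
center distance |VC| = r/sin(θ/2) = 10.523749/sin(47.2049°) = 14.341676
C = V + |VC|·bis = (-1.2745,25.3311)
T_A = V + ((C−V)·d_A)·d_A = V + 9.7434·d_A = (-5.9201,15.8882)
T_B = V + ((C−V)·d_B)·d_B = V + 9.7434·d_B = (-11.0466,29.2369)
sweep = 180° − θ = 85.5902°

center=(-1.2745,25.3311) T_A=(-5.9201,15.8882) T_B=(-11.0466,29.2369) sweep=85.5902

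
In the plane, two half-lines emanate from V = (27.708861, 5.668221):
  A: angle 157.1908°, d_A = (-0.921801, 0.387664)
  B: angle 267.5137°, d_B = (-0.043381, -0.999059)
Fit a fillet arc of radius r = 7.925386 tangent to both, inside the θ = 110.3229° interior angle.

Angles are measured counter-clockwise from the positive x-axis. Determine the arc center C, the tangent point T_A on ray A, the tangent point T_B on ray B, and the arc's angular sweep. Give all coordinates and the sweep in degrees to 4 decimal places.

bisector direction at 212.3523° = (-0.844774,-0.535123)
center distance |VC| = r/sin(θ/2) = 7.925386/sin(55.1615°) = 9.656096
C = V + |VC|·bis = (19.5516,0.5010)
T_A = V + ((C−V)·d_A)·d_A = V + 5.5162·d_A = (22.6240,7.8067)
T_B = V + ((C−V)·d_B)·d_B = V + 5.5162·d_B = (27.4696,0.1572)
sweep = 180° − θ = 69.6771°

center=(19.5516,0.5010) T_A=(22.6240,7.8067) T_B=(27.4696,0.1572) sweep=69.6771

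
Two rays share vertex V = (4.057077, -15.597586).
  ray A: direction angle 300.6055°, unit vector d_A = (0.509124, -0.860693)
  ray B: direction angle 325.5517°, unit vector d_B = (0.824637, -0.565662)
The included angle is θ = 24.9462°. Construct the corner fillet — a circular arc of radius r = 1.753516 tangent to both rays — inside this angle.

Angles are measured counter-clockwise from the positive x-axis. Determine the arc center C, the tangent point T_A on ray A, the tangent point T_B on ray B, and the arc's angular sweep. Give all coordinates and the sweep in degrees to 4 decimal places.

center=(9.6022,-21.5277) T_A=(8.0930,-22.4205) T_B=(10.5941,-20.0817) sweep=155.0538

bisector direction at 313.0786° = (0.683001,-0.730417)
center distance |VC| = r/sin(θ/2) = 1.753516/sin(12.4731°) = 8.118835
C = V + |VC|·bis = (9.6022,-21.5277)
T_A = V + ((C−V)·d_A)·d_A = V + 7.9272·d_A = (8.0930,-22.4205)
T_B = V + ((C−V)·d_B)·d_B = V + 7.9272·d_B = (10.5941,-20.0817)
sweep = 180° − θ = 155.0538°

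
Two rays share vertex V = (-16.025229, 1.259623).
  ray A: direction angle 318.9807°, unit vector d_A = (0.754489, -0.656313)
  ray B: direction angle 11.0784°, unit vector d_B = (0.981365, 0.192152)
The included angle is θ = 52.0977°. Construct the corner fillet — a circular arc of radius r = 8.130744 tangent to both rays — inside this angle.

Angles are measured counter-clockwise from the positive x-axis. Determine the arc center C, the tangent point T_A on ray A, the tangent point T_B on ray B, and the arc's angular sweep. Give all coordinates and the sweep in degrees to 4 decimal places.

bisector direction at 345.0296° = (0.966059,-0.258321)
center distance |VC| = r/sin(θ/2) = 8.130744/sin(26.0489°) = 18.515266
C = V + |VC|·bis = (1.8616,-3.5233)
T_A = V + ((C−V)·d_A)·d_A = V + 16.6345·d_A = (-3.4747,-9.6578)
T_B = V + ((C−V)·d_B)·d_B = V + 16.6345·d_B = (0.2993,4.4560)
sweep = 180° − θ = 127.9023°

center=(1.8616,-3.5233) T_A=(-3.4747,-9.6578) T_B=(0.2993,4.4560) sweep=127.9023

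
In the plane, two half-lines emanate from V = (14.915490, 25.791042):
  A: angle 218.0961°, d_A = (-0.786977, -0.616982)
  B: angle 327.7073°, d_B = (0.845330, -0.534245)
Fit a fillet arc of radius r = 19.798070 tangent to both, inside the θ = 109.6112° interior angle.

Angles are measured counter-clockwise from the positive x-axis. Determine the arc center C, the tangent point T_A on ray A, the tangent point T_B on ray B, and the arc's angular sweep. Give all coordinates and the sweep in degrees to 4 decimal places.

center=(16.1419,1.5954) T_A=(3.9268,17.1761) T_B=(26.7189,18.3313) sweep=70.3888

bisector direction at 272.9017° = (0.050623,-0.998718)
center distance |VC| = r/sin(θ/2) = 19.798070/sin(54.8056°) = 24.226677
C = V + |VC|·bis = (16.1419,1.5954)
T_A = V + ((C−V)·d_A)·d_A = V + 13.9631·d_A = (3.9268,17.1761)
T_B = V + ((C−V)·d_B)·d_B = V + 13.9631·d_B = (26.7189,18.3313)
sweep = 180° − θ = 70.3888°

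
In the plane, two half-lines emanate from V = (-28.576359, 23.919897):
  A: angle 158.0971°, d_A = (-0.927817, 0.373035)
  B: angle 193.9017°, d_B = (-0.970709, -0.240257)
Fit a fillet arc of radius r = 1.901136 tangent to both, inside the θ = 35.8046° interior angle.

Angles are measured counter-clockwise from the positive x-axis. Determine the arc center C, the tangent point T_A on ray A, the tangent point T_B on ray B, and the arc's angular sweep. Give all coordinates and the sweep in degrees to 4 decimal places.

bisector direction at 175.9994° = (-0.997563,0.069767)
center distance |VC| = r/sin(θ/2) = 1.901136/sin(17.9023°) = 6.184672
C = V + |VC|·bis = (-34.7460,24.3514)
T_A = V + ((C−V)·d_A)·d_A = V + 5.8852·d_A = (-34.0368,26.1153)
T_B = V + ((C−V)·d_B)·d_B = V + 5.8852·d_B = (-34.2892,22.5059)
sweep = 180° − θ = 144.1954°

center=(-34.7460,24.3514) T_A=(-34.0368,26.1153) T_B=(-34.2892,22.5059) sweep=144.1954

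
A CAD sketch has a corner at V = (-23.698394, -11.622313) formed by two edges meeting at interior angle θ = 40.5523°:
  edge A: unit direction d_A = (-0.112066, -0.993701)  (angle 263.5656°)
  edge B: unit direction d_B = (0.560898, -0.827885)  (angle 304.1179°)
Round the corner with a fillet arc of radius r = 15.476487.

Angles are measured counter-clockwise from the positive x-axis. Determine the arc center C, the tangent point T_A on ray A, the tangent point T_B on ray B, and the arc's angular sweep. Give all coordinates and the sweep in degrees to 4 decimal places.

bisector direction at 283.8417° = (0.239241,-0.970960)
center distance |VC| = r/sin(θ/2) = 15.476487/sin(20.2762°) = 44.659359
C = V + |VC|·bis = (-13.0140,-54.9848)
T_A = V + ((C−V)·d_A)·d_A = V + 41.8920·d_A = (-28.3930,-53.2504)
T_B = V + ((C−V)·d_B)·d_B = V + 41.8920·d_B = (-0.2013,-46.3040)
sweep = 180° − θ = 139.4477°

center=(-13.0140,-54.9848) T_A=(-28.3930,-53.2504) T_B=(-0.2013,-46.3040) sweep=139.4477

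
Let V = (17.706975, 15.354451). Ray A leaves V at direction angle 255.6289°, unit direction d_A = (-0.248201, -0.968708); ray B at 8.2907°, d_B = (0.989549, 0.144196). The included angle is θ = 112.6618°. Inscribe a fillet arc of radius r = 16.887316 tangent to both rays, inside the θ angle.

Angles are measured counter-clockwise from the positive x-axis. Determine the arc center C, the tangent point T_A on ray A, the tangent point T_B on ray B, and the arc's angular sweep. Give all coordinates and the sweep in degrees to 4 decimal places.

bisector direction at 311.9598° = (0.668609,-0.743614)
center distance |VC| = r/sin(θ/2) = 16.887316/sin(56.3309°) = 20.291079
C = V + |VC|·bis = (31.2738,0.2657)
T_A = V + ((C−V)·d_A)·d_A = V + 11.2493·d_A = (14.9149,4.4572)
T_B = V + ((C−V)·d_B)·d_B = V + 11.2493·d_B = (28.8387,16.9765)
sweep = 180° − θ = 67.3382°

center=(31.2738,0.2657) T_A=(14.9149,4.4572) T_B=(28.8387,16.9765) sweep=67.3382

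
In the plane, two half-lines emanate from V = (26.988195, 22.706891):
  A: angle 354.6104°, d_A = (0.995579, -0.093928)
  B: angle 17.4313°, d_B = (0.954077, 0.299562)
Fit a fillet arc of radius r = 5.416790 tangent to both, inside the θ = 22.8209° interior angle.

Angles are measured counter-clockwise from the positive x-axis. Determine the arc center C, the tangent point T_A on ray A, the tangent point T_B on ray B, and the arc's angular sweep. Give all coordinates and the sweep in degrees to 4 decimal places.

center=(54.2173,25.5788) T_A=(53.7086,20.1860) T_B=(52.5947,30.7468) sweep=157.1791

bisector direction at 6.0209° = (0.994484,0.104890)
center distance |VC| = r/sin(θ/2) = 5.416790/sin(11.4105°) = 27.380186
C = V + |VC|·bis = (54.2173,25.5788)
T_A = V + ((C−V)·d_A)·d_A = V + 26.8390·d_A = (53.7086,20.1860)
T_B = V + ((C−V)·d_B)·d_B = V + 26.8390·d_B = (52.5947,30.7468)
sweep = 180° − θ = 157.1791°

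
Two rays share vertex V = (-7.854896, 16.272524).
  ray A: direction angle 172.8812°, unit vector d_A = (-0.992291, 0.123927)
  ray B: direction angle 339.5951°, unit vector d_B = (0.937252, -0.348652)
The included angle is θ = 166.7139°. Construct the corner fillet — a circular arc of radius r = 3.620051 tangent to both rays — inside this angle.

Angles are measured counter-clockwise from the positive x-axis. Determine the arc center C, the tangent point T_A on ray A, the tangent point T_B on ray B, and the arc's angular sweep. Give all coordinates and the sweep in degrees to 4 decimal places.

bisector direction at 256.2382° = (-0.237887,-0.971293)
center distance |VC| = r/sin(θ/2) = 3.620051/sin(83.3569°) = 3.644520
C = V + |VC|·bis = (-8.7219,12.7326)
T_A = V + ((C−V)·d_A)·d_A = V + 0.4216·d_A = (-8.2733,16.3248)
T_B = V + ((C−V)·d_B)·d_B = V + 0.4216·d_B = (-7.4597,16.1255)
sweep = 180° − θ = 13.2861°

center=(-8.7219,12.7326) T_A=(-8.2733,16.3248) T_B=(-7.4597,16.1255) sweep=13.2861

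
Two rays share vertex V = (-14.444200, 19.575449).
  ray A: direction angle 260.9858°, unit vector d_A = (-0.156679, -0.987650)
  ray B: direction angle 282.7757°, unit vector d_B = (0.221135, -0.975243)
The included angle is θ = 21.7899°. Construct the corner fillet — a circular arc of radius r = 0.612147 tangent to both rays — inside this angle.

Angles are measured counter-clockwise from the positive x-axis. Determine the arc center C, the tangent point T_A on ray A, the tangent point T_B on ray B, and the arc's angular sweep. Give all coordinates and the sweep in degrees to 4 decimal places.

center=(-14.3379,16.3385) T_A=(-14.9425,16.4344) T_B=(-13.7409,16.4738) sweep=158.2101

bisector direction at 271.8807° = (0.032819,-0.999461)
center distance |VC| = r/sin(θ/2) = 0.612147/sin(10.8949°) = 3.238721
C = V + |VC|·bis = (-14.3379,16.3385)
T_A = V + ((C−V)·d_A)·d_A = V + 3.1803·d_A = (-14.9425,16.4344)
T_B = V + ((C−V)·d_B)·d_B = V + 3.1803·d_B = (-13.7409,16.4738)
sweep = 180° − θ = 158.2101°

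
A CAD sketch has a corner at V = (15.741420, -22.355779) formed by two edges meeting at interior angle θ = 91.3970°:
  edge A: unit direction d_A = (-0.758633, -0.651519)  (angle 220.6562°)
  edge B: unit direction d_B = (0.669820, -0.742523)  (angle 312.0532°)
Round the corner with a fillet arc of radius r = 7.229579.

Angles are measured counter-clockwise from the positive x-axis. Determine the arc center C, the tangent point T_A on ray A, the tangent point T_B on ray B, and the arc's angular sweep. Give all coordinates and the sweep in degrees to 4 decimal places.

bisector direction at 266.3547° = (-0.063580,-0.997977)
center distance |VC| = r/sin(θ/2) = 7.229579/sin(45.6985°) = 10.101770
C = V + |VC|·bis = (15.0992,-32.4371)
T_A = V + ((C−V)·d_A)·d_A = V + 7.0554·d_A = (10.3889,-26.9525)
T_B = V + ((C−V)·d_B)·d_B = V + 7.0554·d_B = (20.4673,-27.5946)
sweep = 180° − θ = 88.6030°

center=(15.0992,-32.4371) T_A=(10.3889,-26.9525) T_B=(20.4673,-27.5946) sweep=88.6030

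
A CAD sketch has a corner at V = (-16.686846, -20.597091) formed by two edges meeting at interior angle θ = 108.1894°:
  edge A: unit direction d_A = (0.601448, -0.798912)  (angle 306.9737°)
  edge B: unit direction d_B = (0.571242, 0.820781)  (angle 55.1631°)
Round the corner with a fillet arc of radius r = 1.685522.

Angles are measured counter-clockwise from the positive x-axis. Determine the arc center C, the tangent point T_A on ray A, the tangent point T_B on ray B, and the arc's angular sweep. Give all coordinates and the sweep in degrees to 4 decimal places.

bisector direction at 1.0684° = (0.999826,0.018646)
center distance |VC| = r/sin(θ/2) = 1.685522/sin(54.0947°) = 2.080924
C = V + |VC|·bis = (-14.6063,-20.5583)
T_A = V + ((C−V)·d_A)·d_A = V + 1.2204·d_A = (-15.9529,-21.5720)
T_B = V + ((C−V)·d_B)·d_B = V + 1.2204·d_B = (-15.9897,-19.5954)
sweep = 180° − θ = 71.8106°

center=(-14.6063,-20.5583) T_A=(-15.9529,-21.5720) T_B=(-15.9897,-19.5954) sweep=71.8106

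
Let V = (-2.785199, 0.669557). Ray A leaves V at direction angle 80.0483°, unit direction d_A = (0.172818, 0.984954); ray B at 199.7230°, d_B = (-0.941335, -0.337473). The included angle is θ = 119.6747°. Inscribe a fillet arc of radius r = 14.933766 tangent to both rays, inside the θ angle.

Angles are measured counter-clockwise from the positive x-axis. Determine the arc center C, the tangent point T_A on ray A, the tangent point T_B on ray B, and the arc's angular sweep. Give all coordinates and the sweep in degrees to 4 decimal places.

bisector direction at 139.8856° = (-0.764760,0.644315)
center distance |VC| = r/sin(θ/2) = 14.933766/sin(59.8374°) = 17.272406
C = V + |VC|·bis = (-15.9944,11.7984)
T_A = V + ((C−V)·d_A)·d_A = V + 8.6786·d_A = (-1.2854,9.2176)
T_B = V + ((C−V)·d_B)·d_B = V + 8.6786·d_B = (-10.9547,-2.2592)
sweep = 180° − θ = 60.3253°

center=(-15.9944,11.7984) T_A=(-1.2854,9.2176) T_B=(-10.9547,-2.2592) sweep=60.3253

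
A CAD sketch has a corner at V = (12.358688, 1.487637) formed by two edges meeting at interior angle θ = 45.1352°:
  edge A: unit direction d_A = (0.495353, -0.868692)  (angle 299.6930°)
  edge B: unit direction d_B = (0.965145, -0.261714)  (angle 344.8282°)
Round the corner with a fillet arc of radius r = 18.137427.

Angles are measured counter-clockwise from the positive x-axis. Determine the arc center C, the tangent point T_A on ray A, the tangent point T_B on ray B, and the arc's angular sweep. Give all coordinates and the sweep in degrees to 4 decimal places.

center=(49.7327,-27.4393) T_A=(33.9768,-36.4237) T_B=(54.4795,-9.9341) sweep=134.8648

bisector direction at 322.2606° = (0.790803,-0.612071)
center distance |VC| = r/sin(θ/2) = 18.137427/sin(22.5676°) = 47.260796
C = V + |VC|·bis = (49.7327,-27.4393)
T_A = V + ((C−V)·d_A)·d_A = V + 43.6419·d_A = (33.9768,-36.4237)
T_B = V + ((C−V)·d_B)·d_B = V + 43.6419·d_B = (54.4795,-9.9341)
sweep = 180° − θ = 134.8648°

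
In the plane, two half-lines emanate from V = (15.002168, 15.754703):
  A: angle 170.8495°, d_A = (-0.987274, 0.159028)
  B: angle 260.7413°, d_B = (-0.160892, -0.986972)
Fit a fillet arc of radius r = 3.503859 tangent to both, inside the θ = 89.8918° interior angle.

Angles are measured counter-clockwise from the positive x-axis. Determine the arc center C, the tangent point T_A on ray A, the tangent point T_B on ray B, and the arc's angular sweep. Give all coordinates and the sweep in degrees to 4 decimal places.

center=(10.9791,12.8537) T_A=(11.5364,16.3130) T_B=(14.4374,12.2900) sweep=90.1082

bisector direction at 215.7954° = (-0.811111,-0.584893)
center distance |VC| = r/sin(θ/2) = 3.503859/sin(44.9459°) = 4.959890
C = V + |VC|·bis = (10.9791,12.8537)
T_A = V + ((C−V)·d_A)·d_A = V + 3.5105·d_A = (11.5364,16.3130)
T_B = V + ((C−V)·d_B)·d_B = V + 3.5105·d_B = (14.4374,12.2900)
sweep = 180° − θ = 90.1082°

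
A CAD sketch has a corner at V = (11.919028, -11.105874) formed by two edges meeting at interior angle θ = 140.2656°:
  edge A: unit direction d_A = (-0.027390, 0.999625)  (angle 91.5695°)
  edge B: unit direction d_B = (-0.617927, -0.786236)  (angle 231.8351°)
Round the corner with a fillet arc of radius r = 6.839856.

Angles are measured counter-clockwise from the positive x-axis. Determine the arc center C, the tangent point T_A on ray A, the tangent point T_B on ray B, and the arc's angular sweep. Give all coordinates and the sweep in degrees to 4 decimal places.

bisector direction at 161.7023° = (-0.949438,0.313954)
center distance |VC| = r/sin(θ/2) = 6.839856/sin(70.1328°) = 7.272707
C = V + |VC|·bis = (5.0140,-8.8226)
T_A = V + ((C−V)·d_A)·d_A = V + 2.4716·d_A = (11.8513,-8.6352)
T_B = V + ((C−V)·d_B)·d_B = V + 2.4716·d_B = (10.3918,-13.0491)
sweep = 180° − θ = 39.7344°

center=(5.0140,-8.8226) T_A=(11.8513,-8.6352) T_B=(10.3918,-13.0491) sweep=39.7344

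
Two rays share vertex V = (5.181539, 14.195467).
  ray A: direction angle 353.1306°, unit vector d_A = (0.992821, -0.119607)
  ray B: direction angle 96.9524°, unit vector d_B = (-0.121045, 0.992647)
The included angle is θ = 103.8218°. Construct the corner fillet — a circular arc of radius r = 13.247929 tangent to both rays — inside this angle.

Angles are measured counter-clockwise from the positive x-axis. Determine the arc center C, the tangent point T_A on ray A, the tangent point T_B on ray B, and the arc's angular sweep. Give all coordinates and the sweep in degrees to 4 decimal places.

bisector direction at 45.0415° = (0.706594,0.707619)
center distance |VC| = r/sin(θ/2) = 13.247929/sin(51.9109°) = 16.832334
C = V + |VC|·bis = (17.0752,26.1063)
T_A = V + ((C−V)·d_A)·d_A = V + 10.3836·d_A = (15.4906,12.9535)
T_B = V + ((C−V)·d_B)·d_B = V + 10.3836·d_B = (3.9247,24.5028)
sweep = 180° − θ = 76.1782°

center=(17.0752,26.1063) T_A=(15.4906,12.9535) T_B=(3.9247,24.5028) sweep=76.1782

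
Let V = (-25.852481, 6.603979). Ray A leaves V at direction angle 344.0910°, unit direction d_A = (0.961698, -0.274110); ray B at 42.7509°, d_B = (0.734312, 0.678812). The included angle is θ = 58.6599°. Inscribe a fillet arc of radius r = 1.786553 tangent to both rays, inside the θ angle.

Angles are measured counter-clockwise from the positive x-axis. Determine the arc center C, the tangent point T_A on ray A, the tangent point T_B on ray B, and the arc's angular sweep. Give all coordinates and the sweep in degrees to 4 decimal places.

center=(-22.3049,7.4505) T_A=(-22.7946,5.7324) T_B=(-23.5176,8.7624) sweep=121.3401

bisector direction at 13.4210° = (0.972691,0.232104)
center distance |VC| = r/sin(θ/2) = 1.786553/sin(29.3300°) = 3.647231
C = V + |VC|·bis = (-22.3049,7.4505)
T_A = V + ((C−V)·d_A)·d_A = V + 3.1797·d_A = (-22.7946,5.7324)
T_B = V + ((C−V)·d_B)·d_B = V + 3.1797·d_B = (-23.5176,8.7624)
sweep = 180° − θ = 121.3401°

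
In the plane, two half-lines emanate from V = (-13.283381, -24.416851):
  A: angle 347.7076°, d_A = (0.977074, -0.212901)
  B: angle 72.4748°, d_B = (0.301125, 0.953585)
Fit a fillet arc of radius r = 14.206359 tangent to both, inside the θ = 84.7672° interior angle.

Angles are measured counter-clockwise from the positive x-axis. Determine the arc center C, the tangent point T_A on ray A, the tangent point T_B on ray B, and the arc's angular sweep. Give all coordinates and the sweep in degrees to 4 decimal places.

bisector direction at 30.0912° = (0.865228,0.501378)
center distance |VC| = r/sin(θ/2) = 14.206359/sin(42.3836°) = 21.074839
C = V + |VC|·bis = (4.9512,-13.8504)
T_A = V + ((C−V)·d_A)·d_A = V + 15.5669·d_A = (1.9266,-27.7311)
T_B = V + ((C−V)·d_B)·d_B = V + 15.5669·d_B = (-8.5958,-9.5725)
sweep = 180° − θ = 95.2328°

center=(4.9512,-13.8504) T_A=(1.9266,-27.7311) T_B=(-8.5958,-9.5725) sweep=95.2328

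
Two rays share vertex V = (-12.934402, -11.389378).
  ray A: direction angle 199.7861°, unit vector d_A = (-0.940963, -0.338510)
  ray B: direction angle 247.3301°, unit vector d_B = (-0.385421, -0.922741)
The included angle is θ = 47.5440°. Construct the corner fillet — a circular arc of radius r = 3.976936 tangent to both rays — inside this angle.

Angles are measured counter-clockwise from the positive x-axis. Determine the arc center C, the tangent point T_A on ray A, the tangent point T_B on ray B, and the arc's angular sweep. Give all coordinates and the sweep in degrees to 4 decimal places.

center=(-20.0840,-18.1879) T_A=(-21.4302,-14.4457) T_B=(-16.4143,-19.7207) sweep=132.4560

bisector direction at 223.5581° = (-0.724676,-0.689090)
center distance |VC| = r/sin(θ/2) = 3.976936/sin(23.7720°) = 9.865926
C = V + |VC|·bis = (-20.0840,-18.1879)
T_A = V + ((C−V)·d_A)·d_A = V + 9.0289·d_A = (-21.4302,-14.4457)
T_B = V + ((C−V)·d_B)·d_B = V + 9.0289·d_B = (-16.4143,-19.7207)
sweep = 180° − θ = 132.4560°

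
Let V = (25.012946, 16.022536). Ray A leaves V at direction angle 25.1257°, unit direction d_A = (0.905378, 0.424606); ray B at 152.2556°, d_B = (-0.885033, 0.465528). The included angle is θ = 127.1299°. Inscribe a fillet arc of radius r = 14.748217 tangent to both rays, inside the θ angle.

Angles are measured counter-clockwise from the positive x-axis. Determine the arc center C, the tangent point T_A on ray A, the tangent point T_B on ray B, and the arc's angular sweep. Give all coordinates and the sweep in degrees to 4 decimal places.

center=(25.3893,32.4886) T_A=(31.6515,19.1359) T_B=(18.5236,19.4359) sweep=52.8701

bisector direction at 88.6907° = (0.022850,0.999739)
center distance |VC| = r/sin(θ/2) = 14.748217/sin(63.5650°) = 16.470365
C = V + |VC|·bis = (25.3893,32.4886)
T_A = V + ((C−V)·d_A)·d_A = V + 7.3323·d_A = (31.6515,19.1359)
T_B = V + ((C−V)·d_B)·d_B = V + 7.3323·d_B = (18.5236,19.4359)
sweep = 180° − θ = 52.8701°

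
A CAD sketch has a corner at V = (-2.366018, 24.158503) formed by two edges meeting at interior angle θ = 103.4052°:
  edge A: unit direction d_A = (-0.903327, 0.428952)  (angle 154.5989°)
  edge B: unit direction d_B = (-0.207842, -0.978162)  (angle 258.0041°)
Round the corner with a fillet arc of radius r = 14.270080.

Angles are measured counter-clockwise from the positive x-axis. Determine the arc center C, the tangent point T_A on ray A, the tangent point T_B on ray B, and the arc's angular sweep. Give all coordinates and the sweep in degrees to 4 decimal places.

bisector direction at 206.3015° = (-0.896475,-0.443095)
center distance |VC| = r/sin(θ/2) = 14.270080/sin(51.7026°) = 18.182974
C = V + |VC|·bis = (-18.6666,16.1017)
T_A = V + ((C−V)·d_A)·d_A = V + 11.2688·d_A = (-12.5454,28.9923)
T_B = V + ((C−V)·d_B)·d_B = V + 11.2688·d_B = (-4.7081,13.1358)
sweep = 180° − θ = 76.5948°

center=(-18.6666,16.1017) T_A=(-12.5454,28.9923) T_B=(-4.7081,13.1358) sweep=76.5948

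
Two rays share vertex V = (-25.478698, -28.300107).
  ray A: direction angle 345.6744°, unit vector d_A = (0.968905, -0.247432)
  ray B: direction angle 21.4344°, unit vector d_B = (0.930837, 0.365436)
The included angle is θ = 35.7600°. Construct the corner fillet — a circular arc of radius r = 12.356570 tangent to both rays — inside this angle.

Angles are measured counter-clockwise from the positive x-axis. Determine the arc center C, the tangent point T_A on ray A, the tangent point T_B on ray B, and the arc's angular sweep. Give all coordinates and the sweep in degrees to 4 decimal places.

bisector direction at 3.5544° = (0.998076,0.061996)
center distance |VC| = r/sin(θ/2) = 12.356570/sin(17.8800°) = 40.246211
C = V + |VC|·bis = (14.6901,-25.8050)
T_A = V + ((C−V)·d_A)·d_A = V + 38.3024·d_A = (11.6327,-37.7773)
T_B = V + ((C−V)·d_B)·d_B = V + 38.3024·d_B = (10.1746,-14.3030)
sweep = 180° − θ = 144.2400°

center=(14.6901,-25.8050) T_A=(11.6327,-37.7773) T_B=(10.1746,-14.3030) sweep=144.2400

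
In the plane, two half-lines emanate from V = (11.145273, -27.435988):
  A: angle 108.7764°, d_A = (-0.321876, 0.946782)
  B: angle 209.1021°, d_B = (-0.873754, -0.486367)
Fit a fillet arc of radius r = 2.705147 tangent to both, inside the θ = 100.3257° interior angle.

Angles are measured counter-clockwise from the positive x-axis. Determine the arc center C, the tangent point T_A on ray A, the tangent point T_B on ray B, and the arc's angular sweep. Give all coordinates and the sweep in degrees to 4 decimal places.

bisector direction at 158.9392° = (-0.933200,0.359358)
center distance |VC| = r/sin(θ/2) = 2.705147/sin(50.1628°) = 3.522931
C = V + |VC|·bis = (7.8577,-26.1700)
T_A = V + ((C−V)·d_A)·d_A = V + 2.2568·d_A = (10.4189,-25.2993)
T_B = V + ((C−V)·d_B)·d_B = V + 2.2568·d_B = (9.1734,-28.5336)
sweep = 180° − θ = 79.6743°

center=(7.8577,-26.1700) T_A=(10.4189,-25.2993) T_B=(9.1734,-28.5336) sweep=79.6743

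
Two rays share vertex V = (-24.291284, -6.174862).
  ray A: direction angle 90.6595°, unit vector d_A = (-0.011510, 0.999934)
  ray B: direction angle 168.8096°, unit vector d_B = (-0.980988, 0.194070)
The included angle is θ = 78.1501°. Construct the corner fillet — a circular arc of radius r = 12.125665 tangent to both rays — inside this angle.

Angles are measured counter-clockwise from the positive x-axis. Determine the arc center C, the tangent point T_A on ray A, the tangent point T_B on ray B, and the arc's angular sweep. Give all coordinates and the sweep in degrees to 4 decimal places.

bisector direction at 129.7345° = (-0.639232,0.769014)
center distance |VC| = r/sin(θ/2) = 12.125665/sin(39.0750°) = 19.236772
C = V + |VC|·bis = (-36.5880,8.6185)
T_A = V + ((C−V)·d_A)·d_A = V + 14.9339·d_A = (-24.4632,8.7581)
T_B = V + ((C−V)·d_B)·d_B = V + 14.9339·d_B = (-38.9413,-3.2766)
sweep = 180° − θ = 101.8499°

center=(-36.5880,8.6185) T_A=(-24.4632,8.7581) T_B=(-38.9413,-3.2766) sweep=101.8499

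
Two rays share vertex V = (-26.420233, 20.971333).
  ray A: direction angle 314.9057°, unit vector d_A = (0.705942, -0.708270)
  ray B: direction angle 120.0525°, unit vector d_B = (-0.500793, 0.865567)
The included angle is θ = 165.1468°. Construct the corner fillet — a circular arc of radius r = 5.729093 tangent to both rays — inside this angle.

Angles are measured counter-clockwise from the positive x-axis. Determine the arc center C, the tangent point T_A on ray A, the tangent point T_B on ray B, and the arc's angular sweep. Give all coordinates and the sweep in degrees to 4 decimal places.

bisector direction at 37.4791° = (0.793575,0.608472)
center distance |VC| = r/sin(θ/2) = 5.729093/sin(82.5734°) = 5.777559
C = V + |VC|·bis = (-21.8353,24.4868)
T_A = V + ((C−V)·d_A)·d_A = V + 0.7468·d_A = (-25.8930,20.4424)
T_B = V + ((C−V)·d_B)·d_B = V + 0.7468·d_B = (-26.7942,21.6177)
sweep = 180° − θ = 14.8532°

center=(-21.8353,24.4868) T_A=(-25.8930,20.4424) T_B=(-26.7942,21.6177) sweep=14.8532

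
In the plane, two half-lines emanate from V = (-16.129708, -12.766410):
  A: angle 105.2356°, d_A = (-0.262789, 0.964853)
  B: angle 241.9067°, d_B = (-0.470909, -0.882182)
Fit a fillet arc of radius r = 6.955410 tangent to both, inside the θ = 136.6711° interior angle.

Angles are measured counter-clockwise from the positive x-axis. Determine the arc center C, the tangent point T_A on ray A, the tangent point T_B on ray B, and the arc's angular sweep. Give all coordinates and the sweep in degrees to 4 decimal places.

bisector direction at 173.5712° = (-0.993712,0.111969)
center distance |VC| = r/sin(θ/2) = 6.955410/sin(68.3355°) = 7.484071
C = V + |VC|·bis = (-23.5667,-11.9284)
T_A = V + ((C−V)·d_A)·d_A = V + 2.7629·d_A = (-16.8558,-10.1006)
T_B = V + ((C−V)·d_B)·d_B = V + 2.7629·d_B = (-17.4308,-15.2038)
sweep = 180° − θ = 43.3289°

center=(-23.5667,-11.9284) T_A=(-16.8558,-10.1006) T_B=(-17.4308,-15.2038) sweep=43.3289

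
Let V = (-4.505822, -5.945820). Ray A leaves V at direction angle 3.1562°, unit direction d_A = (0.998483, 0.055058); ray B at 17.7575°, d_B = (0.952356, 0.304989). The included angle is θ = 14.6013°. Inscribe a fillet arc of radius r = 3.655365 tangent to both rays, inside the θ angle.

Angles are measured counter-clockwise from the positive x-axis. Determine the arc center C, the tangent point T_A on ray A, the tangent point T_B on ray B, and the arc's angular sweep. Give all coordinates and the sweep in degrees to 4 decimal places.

bisector direction at 10.4569° = (0.983392,0.181495)
center distance |VC| = r/sin(θ/2) = 3.655365/sin(7.3007°) = 28.765219
C = V + |VC|·bis = (23.7817,-0.7251)
T_A = V + ((C−V)·d_A)·d_A = V + 28.5320·d_A = (23.9829,-4.3749)
T_B = V + ((C−V)·d_B)·d_B = V + 28.5320·d_B = (22.6668,2.7561)
sweep = 180° − θ = 165.3987°

center=(23.7817,-0.7251) T_A=(23.9829,-4.3749) T_B=(22.6668,2.7561) sweep=165.3987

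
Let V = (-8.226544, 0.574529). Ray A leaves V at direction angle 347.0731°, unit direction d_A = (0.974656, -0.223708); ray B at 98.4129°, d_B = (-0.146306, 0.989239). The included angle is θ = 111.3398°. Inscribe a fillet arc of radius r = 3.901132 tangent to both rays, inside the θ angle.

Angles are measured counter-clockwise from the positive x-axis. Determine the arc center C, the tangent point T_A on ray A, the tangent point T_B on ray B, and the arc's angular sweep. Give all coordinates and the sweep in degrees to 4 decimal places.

center=(-4.7572,3.7808) T_A=(-5.6299,-0.0215) T_B=(-8.6163,3.2100) sweep=68.6602

bisector direction at 42.7430° = (0.734405,0.678711)
center distance |VC| = r/sin(θ/2) = 3.901132/sin(55.6699°) = 4.724052
C = V + |VC|·bis = (-4.7572,3.7808)
T_A = V + ((C−V)·d_A)·d_A = V + 2.6642·d_A = (-5.6299,-0.0215)
T_B = V + ((C−V)·d_B)·d_B = V + 2.6642·d_B = (-8.6163,3.2100)
sweep = 180° − θ = 68.6602°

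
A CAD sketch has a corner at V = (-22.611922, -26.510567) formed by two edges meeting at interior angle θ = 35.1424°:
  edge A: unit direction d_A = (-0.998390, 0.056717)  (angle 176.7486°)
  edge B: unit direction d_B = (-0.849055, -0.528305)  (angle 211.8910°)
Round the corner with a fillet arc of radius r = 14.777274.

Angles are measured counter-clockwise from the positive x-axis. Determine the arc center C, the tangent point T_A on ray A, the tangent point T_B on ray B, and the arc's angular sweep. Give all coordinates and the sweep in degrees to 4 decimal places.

bisector direction at 194.3198° = (-0.968930,-0.247334)
center distance |VC| = r/sin(θ/2) = 14.777274/sin(17.5712°) = 48.949082
C = V + |VC|·bis = (-70.0402,-38.6173)
T_A = V + ((C−V)·d_A)·d_A = V + 46.6652·d_A = (-69.2020,-23.8638)
T_B = V + ((C−V)·d_B)·d_B = V + 46.6652·d_B = (-62.2333,-51.1640)
sweep = 180° − θ = 144.8576°

center=(-70.0402,-38.6173) T_A=(-69.2020,-23.8638) T_B=(-62.2333,-51.1640) sweep=144.8576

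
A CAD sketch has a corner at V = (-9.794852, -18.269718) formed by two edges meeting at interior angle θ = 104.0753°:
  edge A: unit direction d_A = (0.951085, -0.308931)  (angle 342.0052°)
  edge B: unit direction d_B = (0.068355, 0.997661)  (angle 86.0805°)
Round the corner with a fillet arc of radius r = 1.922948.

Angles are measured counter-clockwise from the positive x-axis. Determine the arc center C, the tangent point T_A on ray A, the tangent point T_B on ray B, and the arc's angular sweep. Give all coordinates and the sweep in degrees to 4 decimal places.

center=(-7.7738,-16.9043) T_A=(-8.3679,-18.7332) T_B=(-9.6923,-16.7729) sweep=75.9247

bisector direction at 34.0428° = (0.828619,0.559813)
center distance |VC| = r/sin(θ/2) = 1.922948/sin(52.0376°) = 2.439004
C = V + |VC|·bis = (-7.7738,-16.9043)
T_A = V + ((C−V)·d_A)·d_A = V + 1.5003·d_A = (-8.3679,-18.7332)
T_B = V + ((C−V)·d_B)·d_B = V + 1.5003·d_B = (-9.6923,-16.7729)
sweep = 180° − θ = 75.9247°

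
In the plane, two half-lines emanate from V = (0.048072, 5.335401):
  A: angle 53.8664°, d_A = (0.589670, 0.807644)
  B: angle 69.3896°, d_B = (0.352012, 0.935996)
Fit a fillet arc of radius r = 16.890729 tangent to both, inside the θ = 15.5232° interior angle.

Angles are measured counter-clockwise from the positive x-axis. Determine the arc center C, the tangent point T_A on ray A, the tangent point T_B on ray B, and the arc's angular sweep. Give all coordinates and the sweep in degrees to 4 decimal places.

bisector direction at 61.6280° = (0.475194,0.879881)
center distance |VC| = r/sin(θ/2) = 16.890729/sin(7.7616°) = 125.068766
C = V + |VC|·bis = (59.4800,115.3810)
T_A = V + ((C−V)·d_A)·d_A = V + 123.9230·d_A = (73.1217,105.4211)
T_B = V + ((C−V)·d_B)·d_B = V + 123.9230·d_B = (43.6704,121.3268)
sweep = 180° − θ = 164.4768°

center=(59.4800,115.3810) T_A=(73.1217,105.4211) T_B=(43.6704,121.3268) sweep=164.4768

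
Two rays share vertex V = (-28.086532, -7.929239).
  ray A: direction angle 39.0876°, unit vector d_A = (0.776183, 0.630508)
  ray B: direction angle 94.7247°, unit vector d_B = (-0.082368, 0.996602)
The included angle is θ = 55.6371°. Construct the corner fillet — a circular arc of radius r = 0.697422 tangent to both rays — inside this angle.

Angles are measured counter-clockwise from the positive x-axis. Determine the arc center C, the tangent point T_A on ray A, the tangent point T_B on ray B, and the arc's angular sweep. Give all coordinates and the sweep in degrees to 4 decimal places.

center=(-27.5003,-6.5545) T_A=(-27.0606,-7.0959) T_B=(-28.1954,-6.6120) sweep=124.3629

bisector direction at 66.9062° = (0.392238,0.919864)
center distance |VC| = r/sin(θ/2) = 0.697422/sin(27.8185°) = 1.494455
C = V + |VC|·bis = (-27.5003,-6.5545)
T_A = V + ((C−V)·d_A)·d_A = V + 1.3217·d_A = (-27.0606,-7.0959)
T_B = V + ((C−V)·d_B)·d_B = V + 1.3217·d_B = (-28.1954,-6.6120)
sweep = 180° − θ = 124.3629°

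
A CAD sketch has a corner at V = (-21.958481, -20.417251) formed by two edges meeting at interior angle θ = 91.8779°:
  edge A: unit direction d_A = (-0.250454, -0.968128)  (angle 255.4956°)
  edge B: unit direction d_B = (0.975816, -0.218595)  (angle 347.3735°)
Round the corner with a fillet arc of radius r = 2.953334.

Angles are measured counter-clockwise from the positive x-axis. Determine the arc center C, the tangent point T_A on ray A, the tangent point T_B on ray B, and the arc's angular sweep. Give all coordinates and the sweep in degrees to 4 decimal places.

bisector direction at 301.4346° = (0.521524,-0.853236)
center distance |VC| = r/sin(θ/2) = 2.953334/sin(45.9389°) = 4.109849
C = V + |VC|·bis = (-19.8151,-23.9239)
T_A = V + ((C−V)·d_A)·d_A = V + 2.8581·d_A = (-22.6743,-23.1842)
T_B = V + ((C−V)·d_B)·d_B = V + 2.8581·d_B = (-19.1695,-21.0420)
sweep = 180° − θ = 88.1221°

center=(-19.8151,-23.9239) T_A=(-22.6743,-23.1842) T_B=(-19.1695,-21.0420) sweep=88.1221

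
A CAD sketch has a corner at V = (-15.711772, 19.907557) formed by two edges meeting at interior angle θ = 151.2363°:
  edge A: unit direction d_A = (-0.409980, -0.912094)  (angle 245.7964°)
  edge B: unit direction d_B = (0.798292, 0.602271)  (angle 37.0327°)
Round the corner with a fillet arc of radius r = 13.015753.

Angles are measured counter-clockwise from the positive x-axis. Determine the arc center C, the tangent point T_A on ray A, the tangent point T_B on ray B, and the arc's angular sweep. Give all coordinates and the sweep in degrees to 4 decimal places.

center=(-5.2085,11.5273) T_A=(-17.0801,16.8635) T_B=(-13.0475,21.9176) sweep=28.7637

bisector direction at 321.4145° = (0.781679,-0.623681)
center distance |VC| = r/sin(θ/2) = 13.015753/sin(75.6181°) = 13.436838
C = V + |VC|·bis = (-5.2085,11.5273)
T_A = V + ((C−V)·d_A)·d_A = V + 3.3375·d_A = (-17.0801,16.8635)
T_B = V + ((C−V)·d_B)·d_B = V + 3.3375·d_B = (-13.0475,21.9176)
sweep = 180° − θ = 28.7637°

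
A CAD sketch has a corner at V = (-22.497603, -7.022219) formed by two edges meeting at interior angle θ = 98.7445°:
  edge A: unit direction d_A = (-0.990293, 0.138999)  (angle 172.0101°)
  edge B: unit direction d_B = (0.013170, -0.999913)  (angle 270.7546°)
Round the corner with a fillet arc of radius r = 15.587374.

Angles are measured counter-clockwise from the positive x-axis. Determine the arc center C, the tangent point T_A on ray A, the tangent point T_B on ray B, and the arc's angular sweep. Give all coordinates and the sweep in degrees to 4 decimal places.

bisector direction at 221.3824° = (-0.750315,-0.661081)
center distance |VC| = r/sin(θ/2) = 15.587374/sin(49.3723°) = 20.537914
C = V + |VC|·bis = (-37.9075,-20.5994)
T_A = V + ((C−V)·d_A)·d_A = V + 13.3731·d_A = (-35.7409,-5.1634)
T_B = V + ((C−V)·d_B)·d_B = V + 13.3731·d_B = (-22.3215,-20.3942)
sweep = 180° − θ = 81.2555°

center=(-37.9075,-20.5994) T_A=(-35.7409,-5.1634) T_B=(-22.3215,-20.3942) sweep=81.2555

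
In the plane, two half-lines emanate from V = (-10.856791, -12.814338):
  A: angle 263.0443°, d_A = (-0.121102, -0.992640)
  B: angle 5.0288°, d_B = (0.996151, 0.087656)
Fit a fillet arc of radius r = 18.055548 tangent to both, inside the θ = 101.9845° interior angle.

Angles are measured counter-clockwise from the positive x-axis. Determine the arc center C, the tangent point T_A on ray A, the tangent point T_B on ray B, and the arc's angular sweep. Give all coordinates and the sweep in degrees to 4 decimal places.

center=(5.2947,-29.5184) T_A=(-12.6279,-27.3318) T_B=(3.7121,-11.5323) sweep=78.0155

bisector direction at 314.0366° = (0.695117,-0.718897)
center distance |VC| = r/sin(θ/2) = 18.055548/sin(50.9922°) = 23.235694
C = V + |VC|·bis = (5.2947,-29.5184)
T_A = V + ((C−V)·d_A)·d_A = V + 14.6251·d_A = (-12.6279,-27.3318)
T_B = V + ((C−V)·d_B)·d_B = V + 14.6251·d_B = (3.7121,-11.5323)
sweep = 180° − θ = 78.0155°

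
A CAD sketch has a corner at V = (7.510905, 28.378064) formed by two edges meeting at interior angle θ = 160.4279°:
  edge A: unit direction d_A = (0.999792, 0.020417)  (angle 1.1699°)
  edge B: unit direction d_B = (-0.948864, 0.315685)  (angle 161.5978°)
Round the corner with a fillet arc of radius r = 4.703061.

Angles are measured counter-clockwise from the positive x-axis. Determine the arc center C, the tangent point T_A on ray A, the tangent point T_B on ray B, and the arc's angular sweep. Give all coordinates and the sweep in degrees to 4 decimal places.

bisector direction at 81.3838° = (0.149814,0.988714)
center distance |VC| = r/sin(θ/2) = 4.703061/sin(80.2139°) = 4.772504
C = V + |VC|·bis = (8.2259,33.0967)
T_A = V + ((C−V)·d_A)·d_A = V + 0.8112·d_A = (8.3219,28.3946)
T_B = V + ((C−V)·d_B)·d_B = V + 0.8112·d_B = (6.7412,28.6341)
sweep = 180° − θ = 19.5721°

center=(8.2259,33.0967) T_A=(8.3219,28.3946) T_B=(6.7412,28.6341) sweep=19.5721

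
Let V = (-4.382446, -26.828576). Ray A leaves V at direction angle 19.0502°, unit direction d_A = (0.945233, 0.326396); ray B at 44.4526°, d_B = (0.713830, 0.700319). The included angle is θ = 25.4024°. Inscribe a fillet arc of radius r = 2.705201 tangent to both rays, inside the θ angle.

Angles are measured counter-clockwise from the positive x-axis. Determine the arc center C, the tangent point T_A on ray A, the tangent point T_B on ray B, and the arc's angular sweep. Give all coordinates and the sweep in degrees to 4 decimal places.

center=(6.0800,-20.3539) T_A=(6.9630,-22.9109) T_B=(4.1855,-18.4228) sweep=154.5976

bisector direction at 31.7514° = (0.850339,0.526235)
center distance |VC| = r/sin(θ/2) = 2.705201/sin(12.7012°) = 12.303827
C = V + |VC|·bis = (6.0800,-20.3539)
T_A = V + ((C−V)·d_A)·d_A = V + 12.0028·d_A = (6.9630,-22.9109)
T_B = V + ((C−V)·d_B)·d_B = V + 12.0028·d_B = (4.1855,-18.4228)
sweep = 180° − θ = 154.5976°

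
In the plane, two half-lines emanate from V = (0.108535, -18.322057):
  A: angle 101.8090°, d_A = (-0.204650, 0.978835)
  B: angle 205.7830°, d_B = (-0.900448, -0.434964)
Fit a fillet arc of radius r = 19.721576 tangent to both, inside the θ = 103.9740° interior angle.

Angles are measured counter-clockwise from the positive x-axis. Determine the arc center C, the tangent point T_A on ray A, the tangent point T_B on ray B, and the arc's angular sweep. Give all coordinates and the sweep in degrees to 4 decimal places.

center=(-22.3504,-7.2689) T_A=(-3.0462,-3.2329) T_B=(-13.7722,-25.0272) sweep=76.0260

bisector direction at 153.7960° = (-0.897228,0.441568)
center distance |VC| = r/sin(θ/2) = 19.721576/sin(51.9870°) = 25.031477
C = V + |VC|·bis = (-22.3504,-7.2689)
T_A = V + ((C−V)·d_A)·d_A = V + 15.4154·d_A = (-3.0462,-3.2329)
T_B = V + ((C−V)·d_B)·d_B = V + 15.4154·d_B = (-13.7722,-25.0272)
sweep = 180° − θ = 76.0260°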